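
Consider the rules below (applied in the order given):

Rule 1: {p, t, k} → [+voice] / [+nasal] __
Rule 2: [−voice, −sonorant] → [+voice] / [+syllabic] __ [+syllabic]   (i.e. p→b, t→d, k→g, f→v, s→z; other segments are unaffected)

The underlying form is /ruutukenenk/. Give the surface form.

ruudugeneng

Rule 1 (post-nasal voicing): /k/ is a voiceless stop immediately after the nasal /n/, so it voices to [g]. /ruutukenenk/ → ruutukeneng.
Rule 2 (intervocalic voicing): /t/ is a voiceless obstruent between vowels /u/ and /u/, so it voices to [d]. /k/ is a voiceless obstruent between vowels /u/ and /e/, so it voices to [g]. /ruutukeneng/ → ruudugeneng.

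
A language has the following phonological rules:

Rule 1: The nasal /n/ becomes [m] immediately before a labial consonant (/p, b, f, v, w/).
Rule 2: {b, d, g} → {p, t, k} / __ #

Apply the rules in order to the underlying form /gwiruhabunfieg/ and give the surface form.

gwiruhabumfiek

Rule 1 (nasal place assimilation): /n/ precedes the labial consonant /f/, so it assimilates in place to [m]. /gwiruhabunfieg/ → gwiruhabumfieg.
Rule 2 (final devoicing): /g/ is a voiced stop in word-final position, so it devoices to [k]. /gwiruhabumfieg/ → gwiruhabumfiek.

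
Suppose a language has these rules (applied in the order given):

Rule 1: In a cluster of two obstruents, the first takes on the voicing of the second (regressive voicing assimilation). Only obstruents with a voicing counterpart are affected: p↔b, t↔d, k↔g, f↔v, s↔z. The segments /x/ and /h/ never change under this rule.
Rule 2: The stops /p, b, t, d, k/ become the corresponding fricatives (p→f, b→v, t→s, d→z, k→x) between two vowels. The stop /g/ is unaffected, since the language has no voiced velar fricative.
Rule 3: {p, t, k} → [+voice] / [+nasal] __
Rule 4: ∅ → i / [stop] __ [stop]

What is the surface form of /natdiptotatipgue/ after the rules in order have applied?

Rule 1 (regressive voicing assimilation): /t/ precedes the voiced obstruent /d/, so it voices to [d] by assimilation. /p/ precedes the voiced obstruent /g/, so it voices to [b] by assimilation. /natdiptotatipgue/ → naddiptotatibgue.
Rule 2 (intervocalic spirantization): /t/ is a stop between vowels /o/ and /a/, so it spirantizes to the fricative [s]. /t/ is a stop between vowels /a/ and /i/, so it spirantizes to the fricative [s]. /naddiptotatibgue/ → naddiptosasibgue.
Rule 3 (post-nasal voicing): no segment meets the environment; /naddiptosasibgue/ is unchanged.
Rule 4 (stop-cluster i-epenthesis): /d/ and /d/ form a stop–stop cluster, so [i] is inserted between them. /p/ and /t/ form a stop–stop cluster, so [i] is inserted between them. /b/ and /g/ form a stop–stop cluster, so [i] is inserted between them. /naddiptosasibgue/ → nadidipitosasibigue.

nadidipitosasibigue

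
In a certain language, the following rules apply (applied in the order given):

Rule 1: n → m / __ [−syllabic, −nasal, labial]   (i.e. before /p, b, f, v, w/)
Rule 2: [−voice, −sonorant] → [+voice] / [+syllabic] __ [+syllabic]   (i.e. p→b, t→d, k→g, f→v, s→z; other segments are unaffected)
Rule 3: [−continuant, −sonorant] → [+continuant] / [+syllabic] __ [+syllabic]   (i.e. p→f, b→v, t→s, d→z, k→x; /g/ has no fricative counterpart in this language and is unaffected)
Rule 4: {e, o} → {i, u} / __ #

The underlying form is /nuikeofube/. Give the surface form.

Rule 1 (nasal place assimilation): no segment meets the environment; /nuikeofube/ is unchanged.
Rule 2 (intervocalic voicing): /k/ is a voiceless obstruent between vowels /i/ and /e/, so it voices to [g]. /f/ is a voiceless obstruent between vowels /o/ and /u/, so it voices to [v]. /nuikeofube/ → nuigeovube.
Rule 3 (intervocalic spirantization): /b/ is a stop between vowels /u/ and /e/, so it spirantizes to the fricative [v]. /nuigeovube/ → nuigeovuve.
Rule 4 (final vowel raising): /e/ is a mid vowel in word-final position, so it raises to [i]. /nuigeovuve/ → nuigeovuvi.

nuigeovuvi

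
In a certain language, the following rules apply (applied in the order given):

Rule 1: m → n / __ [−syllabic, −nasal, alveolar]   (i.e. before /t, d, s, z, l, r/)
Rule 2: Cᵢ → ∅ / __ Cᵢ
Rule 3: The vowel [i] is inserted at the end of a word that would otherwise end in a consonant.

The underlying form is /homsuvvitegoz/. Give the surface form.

Rule 1 (nasal place assimilation): /m/ precedes the alveolar consonant /s/, so it assimilates in place to [n]. /homsuvvitegoz/ → honsuvvitegoz.
Rule 2 (degemination): /vv/ is a geminate; the first /v/ deletes. /honsuvvitegoz/ → honsuvitegoz.
Rule 3 (final i-epenthesis): the form ends in the consonant /z/, so [i] is inserted word-finally. /honsuvitegoz/ → honsuvitegozi.

honsuvitegozi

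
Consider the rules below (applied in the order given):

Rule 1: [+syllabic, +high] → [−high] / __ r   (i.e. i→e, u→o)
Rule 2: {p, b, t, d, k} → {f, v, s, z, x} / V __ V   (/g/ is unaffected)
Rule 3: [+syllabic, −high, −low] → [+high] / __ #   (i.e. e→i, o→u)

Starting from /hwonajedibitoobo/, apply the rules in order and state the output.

Rule 1 (pre-rhotic lowering): no segment meets the environment; /hwonajedibitoobo/ is unchanged.
Rule 2 (intervocalic spirantization): /d/ is a stop between vowels /e/ and /i/, so it spirantizes to the fricative [z]. /b/ is a stop between vowels /i/ and /i/, so it spirantizes to the fricative [v]. /t/ is a stop between vowels /i/ and /o/, so it spirantizes to the fricative [s]. /b/ is a stop between vowels /o/ and /o/, so it spirantizes to the fricative [v]. /hwonajedibitoobo/ → hwonajezivisoovo.
Rule 3 (final vowel raising): /o/ is a mid vowel in word-final position, so it raises to [u]. /hwonajezivisoovo/ → hwonajezivisoovu.

hwonajezivisoovu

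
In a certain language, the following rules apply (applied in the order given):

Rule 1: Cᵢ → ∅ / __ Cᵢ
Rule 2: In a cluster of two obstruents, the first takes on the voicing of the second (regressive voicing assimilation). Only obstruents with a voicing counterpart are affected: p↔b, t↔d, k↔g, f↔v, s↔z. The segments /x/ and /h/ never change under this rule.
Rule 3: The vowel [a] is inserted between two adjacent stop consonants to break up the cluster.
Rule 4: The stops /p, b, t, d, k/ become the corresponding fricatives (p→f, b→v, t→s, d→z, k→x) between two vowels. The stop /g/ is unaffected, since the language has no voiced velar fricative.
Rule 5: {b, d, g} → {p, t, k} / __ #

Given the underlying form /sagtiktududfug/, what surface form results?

saxasixasuzutfuk

Rule 1 (degemination): no segment meets the environment; /sagtiktududfug/ is unchanged.
Rule 2 (regressive voicing assimilation): /g/ precedes the voiceless obstruent /t/, so it devoices to [k] by assimilation. /d/ precedes the voiceless obstruent /f/, so it devoices to [t] by assimilation. /sagtiktududfug/ → saktiktudutfug.
Rule 3 (stop-cluster a-epenthesis): /k/ and /t/ form a stop–stop cluster, so [a] is inserted between them. /k/ and /t/ form a stop–stop cluster, so [a] is inserted between them. /saktiktudutfug/ → sakatikatudutfug.
Rule 4 (intervocalic spirantization): /k/ is a stop between vowels /a/ and /a/, so it spirantizes to the fricative [x]. /t/ is a stop between vowels /a/ and /i/, so it spirantizes to the fricative [s]. /k/ is a stop between vowels /i/ and /a/, so it spirantizes to the fricative [x]. /t/ is a stop between vowels /a/ and /u/, so it spirantizes to the fricative [s]. /d/ is a stop between vowels /u/ and /u/, so it spirantizes to the fricative [z]. /sakatikatudutfug/ → saxasixasuzutfug.
Rule 5 (final devoicing): /g/ is a voiced stop in word-final position, so it devoices to [k]. /saxasixasuzutfug/ → saxasixasuzutfuk.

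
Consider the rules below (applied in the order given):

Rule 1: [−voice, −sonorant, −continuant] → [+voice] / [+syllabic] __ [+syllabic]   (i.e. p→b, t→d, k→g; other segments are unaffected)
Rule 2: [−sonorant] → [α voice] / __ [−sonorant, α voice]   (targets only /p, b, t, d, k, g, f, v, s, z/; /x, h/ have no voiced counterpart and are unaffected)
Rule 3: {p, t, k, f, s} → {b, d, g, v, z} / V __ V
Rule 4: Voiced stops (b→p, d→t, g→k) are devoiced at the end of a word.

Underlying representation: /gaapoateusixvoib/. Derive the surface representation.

gaaboadeuzixvoip

Rule 1 (intervocalic voicing): /p/ is a voiceless stop between vowels /a/ and /o/, so it voices to [b]. /t/ is a voiceless stop between vowels /a/ and /e/, so it voices to [d]. /gaapoateusixvoib/ → gaaboadeusixvoib.
Rule 2 (regressive voicing assimilation): no segment meets the environment; /gaaboadeusixvoib/ is unchanged.
Rule 3 (intervocalic voicing): /s/ is a voiceless obstruent between vowels /u/ and /i/, so it voices to [z]. /gaaboadeusixvoib/ → gaaboadeuzixvoib.
Rule 4 (final devoicing): /b/ is a voiced stop in word-final position, so it devoices to [p]. /gaaboadeuzixvoib/ → gaaboadeuzixvoip.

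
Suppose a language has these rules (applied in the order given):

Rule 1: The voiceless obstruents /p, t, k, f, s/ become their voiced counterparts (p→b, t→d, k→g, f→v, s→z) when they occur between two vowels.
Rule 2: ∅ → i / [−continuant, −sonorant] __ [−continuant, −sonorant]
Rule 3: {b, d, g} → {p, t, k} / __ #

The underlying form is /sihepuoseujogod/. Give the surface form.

Rule 1 (intervocalic voicing): /p/ is a voiceless obstruent between vowels /e/ and /u/, so it voices to [b]. /s/ is a voiceless obstruent between vowels /o/ and /e/, so it voices to [z]. /sihepuoseujogod/ → sihebuozeujogod.
Rule 2 (stop-cluster i-epenthesis): no segment meets the environment; /sihebuozeujogod/ is unchanged.
Rule 3 (final devoicing): /d/ is a voiced stop in word-final position, so it devoices to [t]. /sihebuozeujogod/ → sihebuozeujogot.

sihebuozeujogot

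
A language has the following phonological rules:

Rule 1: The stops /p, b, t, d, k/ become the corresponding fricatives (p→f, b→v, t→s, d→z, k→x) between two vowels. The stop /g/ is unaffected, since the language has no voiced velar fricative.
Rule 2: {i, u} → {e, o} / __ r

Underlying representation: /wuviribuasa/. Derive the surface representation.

wuverivuasa

Rule 1 (intervocalic spirantization): /b/ is a stop between vowels /i/ and /u/, so it spirantizes to the fricative [v]. /wuviribuasa/ → wuvirivuasa.
Rule 2 (pre-rhotic lowering): /i/ is a high vowel immediately before /r/, so it lowers to [e]. /wuvirivuasa/ → wuverivuasa.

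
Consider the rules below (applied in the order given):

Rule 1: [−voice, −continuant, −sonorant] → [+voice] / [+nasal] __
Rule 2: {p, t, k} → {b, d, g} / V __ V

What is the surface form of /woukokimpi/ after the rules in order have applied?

Rule 1 (post-nasal voicing): /p/ is a voiceless stop immediately after the nasal /m/, so it voices to [b]. /woukokimpi/ → woukokimbi.
Rule 2 (intervocalic voicing): /k/ is a voiceless stop between vowels /u/ and /o/, so it voices to [g]. /k/ is a voiceless stop between vowels /o/ and /i/, so it voices to [g]. /woukokimbi/ → wougogimbi.

wougogimbi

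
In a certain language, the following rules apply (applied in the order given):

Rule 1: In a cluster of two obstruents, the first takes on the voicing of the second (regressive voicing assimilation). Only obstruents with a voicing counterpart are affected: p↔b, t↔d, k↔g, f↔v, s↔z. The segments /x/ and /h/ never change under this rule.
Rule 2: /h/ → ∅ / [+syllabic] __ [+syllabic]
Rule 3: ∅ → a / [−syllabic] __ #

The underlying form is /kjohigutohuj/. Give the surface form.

kjoigutouja

Rule 1 (regressive voicing assimilation): no segment meets the environment; /kjohigutohuj/ is unchanged.
Rule 2 (intervocalic h-deletion): /h/ occurs between vowels /o/ and /i/, so it deletes. /h/ occurs between vowels /o/ and /u/, so it deletes. /kjohigutohuj/ → kjoigutouj.
Rule 3 (final a-epenthesis): the form ends in the consonant /j/, so [a] is inserted word-finally. /kjoigutouj/ → kjoigutouja.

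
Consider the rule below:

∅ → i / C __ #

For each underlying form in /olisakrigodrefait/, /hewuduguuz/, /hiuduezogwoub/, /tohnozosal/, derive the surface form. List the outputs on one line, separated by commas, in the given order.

/olisakrigodrefait/: the form ends in the consonant /t/, so [i] is inserted word-finally. → [olisakrigodrefaiti].
/hewuduguuz/: the form ends in the consonant /z/, so [i] is inserted word-finally. → [hewuduguuzi].
/hiuduezogwoub/: the form ends in the consonant /b/, so [i] is inserted word-finally. → [hiuduezogwoubi].
/tohnozosal/: the form ends in the consonant /l/, so [i] is inserted word-finally. → [tohnozosali].

olisakrigodrefaiti, hewuduguuzi, hiuduezogwoubi, tohnozosali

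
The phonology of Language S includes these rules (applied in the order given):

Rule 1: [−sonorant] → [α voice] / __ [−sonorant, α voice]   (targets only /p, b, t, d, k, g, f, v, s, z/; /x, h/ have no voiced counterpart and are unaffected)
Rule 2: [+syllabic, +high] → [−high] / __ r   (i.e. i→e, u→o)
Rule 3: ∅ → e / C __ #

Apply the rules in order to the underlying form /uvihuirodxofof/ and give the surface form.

uvihuerotxofofe

Rule 1 (regressive voicing assimilation): /d/ precedes the voiceless obstruent /x/, so it devoices to [t] by assimilation. /uvihuirodxofof/ → uvihuirotxofof.
Rule 2 (pre-rhotic lowering): /i/ is a high vowel immediately before /r/, so it lowers to [e]. /uvihuirotxofof/ → uvihuerotxofof.
Rule 3 (final e-epenthesis): the form ends in the consonant /f/, so [e] is inserted word-finally. /uvihuerotxofof/ → uvihuerotxofofe.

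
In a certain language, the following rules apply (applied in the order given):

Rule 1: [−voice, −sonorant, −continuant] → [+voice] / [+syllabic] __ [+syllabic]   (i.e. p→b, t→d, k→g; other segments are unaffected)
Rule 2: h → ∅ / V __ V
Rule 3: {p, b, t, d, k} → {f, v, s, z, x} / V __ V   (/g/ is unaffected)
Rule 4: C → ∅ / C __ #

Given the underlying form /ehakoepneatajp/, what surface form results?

eagoepneazaj

Rule 1 (intervocalic voicing): /k/ is a voiceless stop between vowels /a/ and /o/, so it voices to [g]. /t/ is a voiceless stop between vowels /a/ and /a/, so it voices to [d]. /ehakoepneatajp/ → ehagoepneadajp.
Rule 2 (intervocalic h-deletion): /h/ occurs between vowels /e/ and /a/, so it deletes. /ehagoepneadajp/ → eagoepneadajp.
Rule 3 (intervocalic spirantization): /d/ is a stop between vowels /a/ and /a/, so it spirantizes to the fricative [z]. /eagoepneadajp/ → eagoepneazajp.
Rule 4 (final cluster simplification): /p/ is the second consonant of a word-final cluster /jp/, so it deletes. /eagoepneazajp/ → eagoepneazaj.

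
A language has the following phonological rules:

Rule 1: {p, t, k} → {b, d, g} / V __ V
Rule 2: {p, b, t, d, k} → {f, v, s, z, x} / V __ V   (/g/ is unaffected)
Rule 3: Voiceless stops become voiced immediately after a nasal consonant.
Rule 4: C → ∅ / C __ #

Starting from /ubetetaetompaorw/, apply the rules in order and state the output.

Rule 1 (intervocalic voicing): /t/ is a voiceless stop between vowels /e/ and /e/, so it voices to [d]. /t/ is a voiceless stop between vowels /e/ and /a/, so it voices to [d]. /t/ is a voiceless stop between vowels /e/ and /o/, so it voices to [d]. /ubetetaetompaorw/ → ubededaedompaorw.
Rule 2 (intervocalic spirantization): /b/ is a stop between vowels /u/ and /e/, so it spirantizes to the fricative [v]. /d/ is a stop between vowels /e/ and /e/, so it spirantizes to the fricative [z]. /d/ is a stop between vowels /e/ and /a/, so it spirantizes to the fricative [z]. /d/ is a stop between vowels /e/ and /o/, so it spirantizes to the fricative [z]. /ubededaedompaorw/ → uvezezaezompaorw.
Rule 3 (post-nasal voicing): /p/ is a voiceless stop immediately after the nasal /m/, so it voices to [b]. /uvezezaezompaorw/ → uvezezaezombaorw.
Rule 4 (final cluster simplification): /w/ is the second consonant of a word-final cluster /rw/, so it deletes. /uvezezaezombaorw/ → uvezezaezombaor.

uvezezaezombaor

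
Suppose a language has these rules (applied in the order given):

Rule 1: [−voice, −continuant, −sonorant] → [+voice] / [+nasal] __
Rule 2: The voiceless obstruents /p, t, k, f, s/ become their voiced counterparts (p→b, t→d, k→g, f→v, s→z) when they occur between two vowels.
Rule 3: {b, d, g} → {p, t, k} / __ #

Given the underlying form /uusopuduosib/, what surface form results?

uuzobuduozip

Rule 1 (post-nasal voicing): no segment meets the environment; /uusopuduosib/ is unchanged.
Rule 2 (intervocalic voicing): /s/ is a voiceless obstruent between vowels /u/ and /o/, so it voices to [z]. /p/ is a voiceless obstruent between vowels /o/ and /u/, so it voices to [b]. /s/ is a voiceless obstruent between vowels /o/ and /i/, so it voices to [z]. /uusopuduosib/ → uuzobuduozib.
Rule 3 (final devoicing): /b/ is a voiced stop in word-final position, so it devoices to [p]. /uuzobuduozib/ → uuzobuduozip.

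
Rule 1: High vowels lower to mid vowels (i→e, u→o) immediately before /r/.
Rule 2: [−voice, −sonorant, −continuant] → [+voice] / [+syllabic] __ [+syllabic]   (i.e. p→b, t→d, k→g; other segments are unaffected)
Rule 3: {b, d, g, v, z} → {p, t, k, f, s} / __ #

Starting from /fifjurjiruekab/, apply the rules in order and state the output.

Rule 1 (pre-rhotic lowering): /u/ is a high vowel immediately before /r/, so it lowers to [o]. /i/ is a high vowel immediately before /r/, so it lowers to [e]. /fifjurjiruekab/ → fifjorjeruekab.
Rule 2 (intervocalic voicing): /k/ is a voiceless stop between vowels /e/ and /a/, so it voices to [g]. /fifjorjeruekab/ → fifjorjeruegab.
Rule 3 (final devoicing): /b/ is a voiced obstruent in word-final position, so it devoices to [p]. /fifjorjeruegab/ → fifjorjeruegap.

fifjorjeruegap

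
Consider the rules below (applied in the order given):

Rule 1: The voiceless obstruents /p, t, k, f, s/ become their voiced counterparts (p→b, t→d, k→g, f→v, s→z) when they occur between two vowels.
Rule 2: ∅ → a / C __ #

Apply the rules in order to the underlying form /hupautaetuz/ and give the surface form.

Rule 1 (intervocalic voicing): /p/ is a voiceless obstruent between vowels /u/ and /a/, so it voices to [b]. /t/ is a voiceless obstruent between vowels /u/ and /a/, so it voices to [d]. /t/ is a voiceless obstruent between vowels /e/ and /u/, so it voices to [d]. /hupautaetuz/ → hubaudaeduz.
Rule 2 (final a-epenthesis): the form ends in the consonant /z/, so [a] is inserted word-finally. /hubaudaeduz/ → hubaudaeduza.

hubaudaeduza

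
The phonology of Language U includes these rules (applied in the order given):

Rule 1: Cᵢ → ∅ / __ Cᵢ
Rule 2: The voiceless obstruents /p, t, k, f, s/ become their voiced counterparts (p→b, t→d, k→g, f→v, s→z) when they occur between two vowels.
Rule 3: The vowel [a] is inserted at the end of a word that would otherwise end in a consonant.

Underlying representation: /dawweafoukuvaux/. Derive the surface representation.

Rule 1 (degemination): /ww/ is a geminate; the first /w/ deletes. /dawweafoukuvaux/ → daweafoukuvaux.
Rule 2 (intervocalic voicing): /f/ is a voiceless obstruent between vowels /a/ and /o/, so it voices to [v]. /k/ is a voiceless obstruent between vowels /u/ and /u/, so it voices to [g]. /daweafoukuvaux/ → daweavouguvaux.
Rule 3 (final a-epenthesis): the form ends in the consonant /x/, so [a] is inserted word-finally. /daweavouguvaux/ → daweavouguvauxa.

daweavouguvauxa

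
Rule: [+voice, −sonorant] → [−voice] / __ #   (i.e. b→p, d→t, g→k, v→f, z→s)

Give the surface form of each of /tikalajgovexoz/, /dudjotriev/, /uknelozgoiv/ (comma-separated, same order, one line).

tikalajgovexos, dudjotrief, uknelozgoif

/tikalajgovexoz/: /z/ is a voiced obstruent in word-final position, so it devoices to [s]. → [tikalajgovexos].
/dudjotriev/: /v/ is a voiced obstruent in word-final position, so it devoices to [f]. → [dudjotrief].
/uknelozgoiv/: /v/ is a voiced obstruent in word-final position, so it devoices to [f]. → [uknelozgoif].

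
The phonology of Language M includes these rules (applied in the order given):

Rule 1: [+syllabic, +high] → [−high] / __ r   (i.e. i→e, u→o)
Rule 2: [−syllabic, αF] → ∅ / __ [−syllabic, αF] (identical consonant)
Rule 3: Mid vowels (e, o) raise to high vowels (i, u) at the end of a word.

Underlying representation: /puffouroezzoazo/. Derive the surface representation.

pufooroezoazu

Rule 1 (pre-rhotic lowering): /u/ is a high vowel immediately before /r/, so it lowers to [o]. /puffouroezzoazo/ → puffooroezzoazo.
Rule 2 (degemination): /ff/ is a geminate; the first /f/ deletes. /zz/ is a geminate; the first /z/ deletes. /puffooroezzoazo/ → pufooroezoazo.
Rule 3 (final vowel raising): /o/ is a mid vowel in word-final position, so it raises to [u]. /pufooroezoazo/ → pufooroezoazu.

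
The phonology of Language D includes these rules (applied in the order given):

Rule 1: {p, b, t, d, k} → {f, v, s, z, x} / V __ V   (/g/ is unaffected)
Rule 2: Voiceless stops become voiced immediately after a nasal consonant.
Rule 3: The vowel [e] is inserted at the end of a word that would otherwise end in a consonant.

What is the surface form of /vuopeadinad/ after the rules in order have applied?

vuofeazinade

Rule 1 (intervocalic spirantization): /p/ is a stop between vowels /o/ and /e/, so it spirantizes to the fricative [f]. /d/ is a stop between vowels /a/ and /i/, so it spirantizes to the fricative [z]. /vuopeadinad/ → vuofeazinad.
Rule 2 (post-nasal voicing): no segment meets the environment; /vuofeazinad/ is unchanged.
Rule 3 (final e-epenthesis): the form ends in the consonant /d/, so [e] is inserted word-finally. /vuofeazinad/ → vuofeazinade.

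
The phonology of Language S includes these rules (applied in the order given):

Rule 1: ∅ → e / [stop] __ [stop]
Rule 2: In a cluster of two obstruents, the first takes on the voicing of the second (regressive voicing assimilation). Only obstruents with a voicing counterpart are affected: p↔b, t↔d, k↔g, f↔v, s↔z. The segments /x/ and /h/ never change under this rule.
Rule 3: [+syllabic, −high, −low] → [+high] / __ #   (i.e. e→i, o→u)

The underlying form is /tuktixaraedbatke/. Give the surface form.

tuketixaraedebateki

Rule 1 (stop-cluster e-epenthesis): /k/ and /t/ form a stop–stop cluster, so [e] is inserted between them. /d/ and /b/ form a stop–stop cluster, so [e] is inserted between them. /t/ and /k/ form a stop–stop cluster, so [e] is inserted between them. /tuktixaraedbatke/ → tuketixaraedebateke.
Rule 2 (regressive voicing assimilation): no segment meets the environment; /tuketixaraedebateke/ is unchanged.
Rule 3 (final vowel raising): /e/ is a mid vowel in word-final position, so it raises to [i]. /tuketixaraedebateke/ → tuketixaraedebateki.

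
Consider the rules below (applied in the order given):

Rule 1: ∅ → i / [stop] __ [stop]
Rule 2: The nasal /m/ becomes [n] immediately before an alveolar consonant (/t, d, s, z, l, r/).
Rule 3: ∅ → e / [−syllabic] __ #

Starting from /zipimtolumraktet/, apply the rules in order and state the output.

Rule 1 (stop-cluster i-epenthesis): /k/ and /t/ form a stop–stop cluster, so [i] is inserted between them. /zipimtolumraktet/ → zipimtolumrakitet.
Rule 2 (nasal place assimilation): /m/ precedes the alveolar consonant /t/, so it assimilates in place to [n]. /m/ precedes the alveolar consonant /r/, so it assimilates in place to [n]. /zipimtolumrakitet/ → zipintolunrakitet.
Rule 3 (final e-epenthesis): the form ends in the consonant /t/, so [e] is inserted word-finally. /zipintolunrakitet/ → zipintolunrakitete.

zipintolunrakitete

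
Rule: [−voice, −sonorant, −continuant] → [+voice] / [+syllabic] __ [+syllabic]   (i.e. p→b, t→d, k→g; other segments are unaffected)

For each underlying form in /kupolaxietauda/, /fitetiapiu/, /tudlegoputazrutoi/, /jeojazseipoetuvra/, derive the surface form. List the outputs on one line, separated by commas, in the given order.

/kupolaxietauda/: /p/ is a voiceless stop between vowels /u/ and /o/, so it voices to [b]. /t/ is a voiceless stop between vowels /e/ and /a/, so it voices to [d]. → [kubolaxiedauda].
/fitetiapiu/: /t/ is a voiceless stop between vowels /i/ and /e/, so it voices to [d]. /t/ is a voiceless stop between vowels /e/ and /i/, so it voices to [d]. /p/ is a voiceless stop between vowels /a/ and /i/, so it voices to [b]. → [fidediabiu].
/tudlegoputazrutoi/: /p/ is a voiceless stop between vowels /o/ and /u/, so it voices to [b]. /t/ is a voiceless stop between vowels /u/ and /a/, so it voices to [d]. /t/ is a voiceless stop between vowels /u/ and /o/, so it voices to [d]. → [tudlegobudazrudoi].
/jeojazseipoetuvra/: /p/ is a voiceless stop between vowels /i/ and /o/, so it voices to [b]. /t/ is a voiceless stop between vowels /e/ and /u/, so it voices to [d]. → [jeojazseiboeduvra].

kubolaxiedauda, fidediabiu, tudlegobudazrudoi, jeojazseiboeduvra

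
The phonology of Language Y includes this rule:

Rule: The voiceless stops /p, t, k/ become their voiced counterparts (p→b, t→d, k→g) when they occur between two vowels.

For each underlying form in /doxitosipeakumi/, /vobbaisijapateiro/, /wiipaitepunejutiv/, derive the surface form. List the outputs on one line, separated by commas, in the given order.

doxidosibeagumi, vobbaisijabadeiro, wiibaidebunejudiv

/doxitosipeakumi/: /t/ is a voiceless stop between vowels /i/ and /o/, so it voices to [d]. /p/ is a voiceless stop between vowels /i/ and /e/, so it voices to [b]. /k/ is a voiceless stop between vowels /a/ and /u/, so it voices to [g]. → [doxidosibeagumi].
/vobbaisijapateiro/: /p/ is a voiceless stop between vowels /a/ and /a/, so it voices to [b]. /t/ is a voiceless stop between vowels /a/ and /e/, so it voices to [d]. → [vobbaisijabadeiro].
/wiipaitepunejutiv/: /p/ is a voiceless stop between vowels /i/ and /a/, so it voices to [b]. /t/ is a voiceless stop between vowels /i/ and /e/, so it voices to [d]. /p/ is a voiceless stop between vowels /e/ and /u/, so it voices to [b]. /t/ is a voiceless stop between vowels /u/ and /i/, so it voices to [d]. → [wiibaidebunejudiv].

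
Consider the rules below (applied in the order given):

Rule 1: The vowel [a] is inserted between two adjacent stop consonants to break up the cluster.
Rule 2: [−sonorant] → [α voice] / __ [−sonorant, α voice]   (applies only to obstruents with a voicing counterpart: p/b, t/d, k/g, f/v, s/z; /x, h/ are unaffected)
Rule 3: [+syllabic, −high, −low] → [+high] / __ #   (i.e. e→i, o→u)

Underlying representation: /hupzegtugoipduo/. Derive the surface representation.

hubzegatugoipaduu

Rule 1 (stop-cluster a-epenthesis): /g/ and /t/ form a stop–stop cluster, so [a] is inserted between them. /p/ and /d/ form a stop–stop cluster, so [a] is inserted between them. /hupzegtugoipduo/ → hupzegatugoipaduo.
Rule 2 (regressive voicing assimilation): /p/ precedes the voiced obstruent /z/, so it voices to [b] by assimilation. /hupzegatugoipaduo/ → hubzegatugoipaduo.
Rule 3 (final vowel raising): /o/ is a mid vowel in word-final position, so it raises to [u]. /hubzegatugoipaduo/ → hubzegatugoipaduu.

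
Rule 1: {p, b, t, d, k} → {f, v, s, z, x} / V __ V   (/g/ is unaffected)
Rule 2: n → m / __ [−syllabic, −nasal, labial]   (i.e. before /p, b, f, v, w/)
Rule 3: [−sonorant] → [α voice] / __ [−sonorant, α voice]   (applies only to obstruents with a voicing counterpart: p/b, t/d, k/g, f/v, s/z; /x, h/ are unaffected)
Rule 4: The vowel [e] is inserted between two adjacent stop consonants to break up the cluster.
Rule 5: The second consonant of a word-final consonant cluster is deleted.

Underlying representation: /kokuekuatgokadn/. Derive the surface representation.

koxuexuadegoxad

Rule 1 (intervocalic spirantization): /k/ is a stop between vowels /o/ and /u/, so it spirantizes to the fricative [x]. /k/ is a stop between vowels /e/ and /u/, so it spirantizes to the fricative [x]. /k/ is a stop between vowels /o/ and /a/, so it spirantizes to the fricative [x]. /kokuekuatgokadn/ → koxuexuatgoxadn.
Rule 2 (nasal place assimilation): no segment meets the environment; /koxuexuatgoxadn/ is unchanged.
Rule 3 (regressive voicing assimilation): /t/ precedes the voiced obstruent /g/, so it voices to [d] by assimilation. /koxuexuatgoxadn/ → koxuexuadgoxadn.
Rule 4 (stop-cluster e-epenthesis): /d/ and /g/ form a stop–stop cluster, so [e] is inserted between them. /koxuexuadgoxadn/ → koxuexuadegoxadn.
Rule 5 (final cluster simplification): /n/ is the second consonant of a word-final cluster /dn/, so it deletes. /koxuexuadegoxadn/ → koxuexuadegoxad.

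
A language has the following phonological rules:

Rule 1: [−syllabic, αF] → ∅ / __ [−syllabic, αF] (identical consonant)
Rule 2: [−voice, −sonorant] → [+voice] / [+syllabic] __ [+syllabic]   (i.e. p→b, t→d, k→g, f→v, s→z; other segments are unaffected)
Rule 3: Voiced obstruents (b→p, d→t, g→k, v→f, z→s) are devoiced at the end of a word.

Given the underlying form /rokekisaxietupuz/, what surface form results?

rogegizaxiedubus

Rule 1 (degemination): no segment meets the environment; /rokekisaxietupuz/ is unchanged.
Rule 2 (intervocalic voicing): /k/ is a voiceless obstruent between vowels /o/ and /e/, so it voices to [g]. /k/ is a voiceless obstruent between vowels /e/ and /i/, so it voices to [g]. /s/ is a voiceless obstruent between vowels /i/ and /a/, so it voices to [z]. /t/ is a voiceless obstruent between vowels /e/ and /u/, so it voices to [d]. /p/ is a voiceless obstruent between vowels /u/ and /u/, so it voices to [b]. /rokekisaxietupuz/ → rogegizaxiedubuz.
Rule 3 (final devoicing): /z/ is a voiced obstruent in word-final position, so it devoices to [s]. /rogegizaxiedubuz/ → rogegizaxiedubus.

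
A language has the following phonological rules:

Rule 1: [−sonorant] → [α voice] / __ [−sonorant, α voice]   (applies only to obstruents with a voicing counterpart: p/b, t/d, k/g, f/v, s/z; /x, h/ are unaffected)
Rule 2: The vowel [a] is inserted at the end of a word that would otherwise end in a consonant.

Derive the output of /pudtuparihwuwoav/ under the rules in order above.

Rule 1 (regressive voicing assimilation): /d/ precedes the voiceless obstruent /t/, so it devoices to [t] by assimilation. /pudtuparihwuwoav/ → puttuparihwuwoav.
Rule 2 (final a-epenthesis): the form ends in the consonant /v/, so [a] is inserted word-finally. /puttuparihwuwoav/ → puttuparihwuwoava.

puttuparihwuwoava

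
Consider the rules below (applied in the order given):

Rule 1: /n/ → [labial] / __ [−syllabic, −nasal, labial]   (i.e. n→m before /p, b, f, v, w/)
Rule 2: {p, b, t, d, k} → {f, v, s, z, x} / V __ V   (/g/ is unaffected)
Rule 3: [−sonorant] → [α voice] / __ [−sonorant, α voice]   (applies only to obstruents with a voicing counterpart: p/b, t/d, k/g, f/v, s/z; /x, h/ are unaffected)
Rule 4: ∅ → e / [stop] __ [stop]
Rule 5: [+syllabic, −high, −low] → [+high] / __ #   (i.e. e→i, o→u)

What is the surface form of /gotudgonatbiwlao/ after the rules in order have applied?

Rule 1 (nasal place assimilation): no segment meets the environment; /gotudgonatbiwlao/ is unchanged.
Rule 2 (intervocalic spirantization): /t/ is a stop between vowels /o/ and /u/, so it spirantizes to the fricative [s]. /gotudgonatbiwlao/ → gosudgonatbiwlao.
Rule 3 (regressive voicing assimilation): /t/ precedes the voiced obstruent /b/, so it voices to [d] by assimilation. /gosudgonatbiwlao/ → gosudgonadbiwlao.
Rule 4 (stop-cluster e-epenthesis): /d/ and /g/ form a stop–stop cluster, so [e] is inserted between them. /d/ and /b/ form a stop–stop cluster, so [e] is inserted between them. /gosudgonadbiwlao/ → gosudegonadebiwlao.
Rule 5 (final vowel raising): /o/ is a mid vowel in word-final position, so it raises to [u]. /gosudegonadebiwlao/ → gosudegonadebiwlau.

gosudegonadebiwlau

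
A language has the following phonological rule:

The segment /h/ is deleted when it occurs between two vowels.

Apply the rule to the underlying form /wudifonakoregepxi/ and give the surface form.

No segment of /wudifonakoregepxi/ meets the structural description of the rule, so the form surfaces unchanged.

wudifonakoregepxi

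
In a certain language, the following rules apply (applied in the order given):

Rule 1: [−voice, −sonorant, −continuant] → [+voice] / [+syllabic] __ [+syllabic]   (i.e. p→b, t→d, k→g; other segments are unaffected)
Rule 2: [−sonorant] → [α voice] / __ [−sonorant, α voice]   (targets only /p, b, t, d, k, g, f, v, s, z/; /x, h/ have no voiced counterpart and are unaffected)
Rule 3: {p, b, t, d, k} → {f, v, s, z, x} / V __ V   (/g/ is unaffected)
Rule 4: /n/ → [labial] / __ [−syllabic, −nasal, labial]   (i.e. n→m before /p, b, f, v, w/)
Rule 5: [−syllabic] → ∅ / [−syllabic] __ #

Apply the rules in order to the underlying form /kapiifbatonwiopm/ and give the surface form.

Rule 1 (intervocalic voicing): /p/ is a voiceless stop between vowels /a/ and /i/, so it voices to [b]. /t/ is a voiceless stop between vowels /a/ and /o/, so it voices to [d]. /kapiifbatonwiopm/ → kabiifbadonwiopm.
Rule 2 (regressive voicing assimilation): /f/ precedes the voiced obstruent /b/, so it voices to [v] by assimilation. /kabiifbadonwiopm/ → kabiivbadonwiopm.
Rule 3 (intervocalic spirantization): /b/ is a stop between vowels /a/ and /i/, so it spirantizes to the fricative [v]. /d/ is a stop between vowels /a/ and /o/, so it spirantizes to the fricative [z]. /kabiivbadonwiopm/ → kaviivbazonwiopm.
Rule 4 (nasal place assimilation): /n/ precedes the labial consonant /w/, so it assimilates in place to [m]. /kaviivbazonwiopm/ → kaviivbazomwiopm.
Rule 5 (final cluster simplification): /m/ is the second consonant of a word-final cluster /pm/, so it deletes. /kaviivbazomwiopm/ → kaviivbazomwiop.

kaviivbazomwiop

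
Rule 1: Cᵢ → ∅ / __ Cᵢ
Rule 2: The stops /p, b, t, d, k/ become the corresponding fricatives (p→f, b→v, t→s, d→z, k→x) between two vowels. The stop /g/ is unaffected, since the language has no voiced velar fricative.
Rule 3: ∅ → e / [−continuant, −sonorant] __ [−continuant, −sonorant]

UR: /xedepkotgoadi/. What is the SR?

Rule 1 (degemination): no segment meets the environment; /xedepkotgoadi/ is unchanged.
Rule 2 (intervocalic spirantization): /d/ is a stop between vowels /e/ and /e/, so it spirantizes to the fricative [z]. /d/ is a stop between vowels /a/ and /i/, so it spirantizes to the fricative [z]. /xedepkotgoadi/ → xezepkotgoazi.
Rule 3 (stop-cluster e-epenthesis): /p/ and /k/ form a stop–stop cluster, so [e] is inserted between them. /t/ and /g/ form a stop–stop cluster, so [e] is inserted between them. /xezepkotgoazi/ → xezepekotegoazi.

xezepekotegoazi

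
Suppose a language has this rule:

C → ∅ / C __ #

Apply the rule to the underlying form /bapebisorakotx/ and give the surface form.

/x/ is the second consonant of a word-final cluster /tx/, so it deletes.
The other instances of /b/, /p/, /s/, /r/, /k/, /t/ do not occur in the required environment and remain unchanged.
Surface form: [bapebisorakot].

bapebisorakot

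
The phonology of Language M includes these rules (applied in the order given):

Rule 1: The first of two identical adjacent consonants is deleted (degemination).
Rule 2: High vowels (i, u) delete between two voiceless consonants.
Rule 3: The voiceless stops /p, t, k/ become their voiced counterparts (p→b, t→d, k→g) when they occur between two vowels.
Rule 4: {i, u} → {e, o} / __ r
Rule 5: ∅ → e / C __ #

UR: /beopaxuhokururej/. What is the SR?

beobaxhogororeje

Rule 1 (degemination): no segment meets the environment; /beopaxuhokururej/ is unchanged.
Rule 2 (high vowel syncope): /u/ is a high vowel flanked by voiceless consonants /x/ and /h/, so it deletes. /beopaxuhokururej/ → beopaxhokururej.
Rule 3 (intervocalic voicing): /p/ is a voiceless stop between vowels /o/ and /a/, so it voices to [b]. /k/ is a voiceless stop between vowels /o/ and /u/, so it voices to [g]. /beopaxhokururej/ → beobaxhogururej.
Rule 4 (pre-rhotic lowering): /u/ is a high vowel immediately before /r/, so it lowers to [o]. /u/ is a high vowel immediately before /r/, so it lowers to [o]. /beobaxhogururej/ → beobaxhogororej.
Rule 5 (final e-epenthesis): the form ends in the consonant /j/, so [e] is inserted word-finally. /beobaxhogororej/ → beobaxhogororeje.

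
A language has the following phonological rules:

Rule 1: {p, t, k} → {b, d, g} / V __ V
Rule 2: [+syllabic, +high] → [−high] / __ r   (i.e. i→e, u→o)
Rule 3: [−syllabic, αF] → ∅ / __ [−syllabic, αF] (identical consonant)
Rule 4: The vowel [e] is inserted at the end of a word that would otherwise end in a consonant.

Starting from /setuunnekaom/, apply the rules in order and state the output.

Rule 1 (intervocalic voicing): /t/ is a voiceless stop between vowels /e/ and /u/, so it voices to [d]. /k/ is a voiceless stop between vowels /e/ and /a/, so it voices to [g]. /setuunnekaom/ → seduunnegaom.
Rule 2 (pre-rhotic lowering): no segment meets the environment; /seduunnegaom/ is unchanged.
Rule 3 (degemination): /nn/ is a geminate; the first /n/ deletes. /seduunnegaom/ → seduunegaom.
Rule 4 (final e-epenthesis): the form ends in the consonant /m/, so [e] is inserted word-finally. /seduunegaom/ → seduunegaome.

seduunegaome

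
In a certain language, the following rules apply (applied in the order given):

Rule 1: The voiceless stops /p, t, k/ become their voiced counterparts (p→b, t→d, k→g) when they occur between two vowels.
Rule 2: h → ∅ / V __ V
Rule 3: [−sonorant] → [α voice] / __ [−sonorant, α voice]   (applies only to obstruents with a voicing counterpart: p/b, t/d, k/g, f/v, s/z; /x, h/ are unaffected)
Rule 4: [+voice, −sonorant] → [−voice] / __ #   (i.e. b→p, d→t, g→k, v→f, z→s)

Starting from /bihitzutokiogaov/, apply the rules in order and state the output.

biidzudogiogaof

Rule 1 (intervocalic voicing): /t/ is a voiceless stop between vowels /u/ and /o/, so it voices to [d]. /k/ is a voiceless stop between vowels /o/ and /i/, so it voices to [g]. /bihitzutokiogaov/ → bihitzudogiogaov.
Rule 2 (intervocalic h-deletion): /h/ occurs between vowels /i/ and /i/, so it deletes. /bihitzudogiogaov/ → biitzudogiogaov.
Rule 3 (regressive voicing assimilation): /t/ precedes the voiced obstruent /z/, so it voices to [d] by assimilation. /biitzudogiogaov/ → biidzudogiogaov.
Rule 4 (final devoicing): /v/ is a voiced obstruent in word-final position, so it devoices to [f]. /biidzudogiogaov/ → biidzudogiogaof.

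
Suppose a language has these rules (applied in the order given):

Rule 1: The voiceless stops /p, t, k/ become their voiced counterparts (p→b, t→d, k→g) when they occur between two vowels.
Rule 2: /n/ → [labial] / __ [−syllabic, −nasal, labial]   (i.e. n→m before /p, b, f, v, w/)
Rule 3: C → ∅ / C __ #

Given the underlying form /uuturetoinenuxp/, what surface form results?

Rule 1 (intervocalic voicing): /t/ is a voiceless stop between vowels /u/ and /u/, so it voices to [d]. /t/ is a voiceless stop between vowels /e/ and /o/, so it voices to [d]. /uuturetoinenuxp/ → uuduredoinenuxp.
Rule 2 (nasal place assimilation): no segment meets the environment; /uuduredoinenuxp/ is unchanged.
Rule 3 (final cluster simplification): /p/ is the second consonant of a word-final cluster /xp/, so it deletes. /uuduredoinenuxp/ → uuduredoinenux.

uuduredoinenux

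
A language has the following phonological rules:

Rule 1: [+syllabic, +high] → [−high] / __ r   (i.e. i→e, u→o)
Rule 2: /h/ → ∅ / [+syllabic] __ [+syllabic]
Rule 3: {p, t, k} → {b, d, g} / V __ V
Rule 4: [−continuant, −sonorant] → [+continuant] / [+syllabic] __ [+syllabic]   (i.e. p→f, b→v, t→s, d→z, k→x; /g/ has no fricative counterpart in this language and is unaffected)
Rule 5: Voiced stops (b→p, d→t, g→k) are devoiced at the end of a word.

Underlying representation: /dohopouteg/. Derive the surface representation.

Rule 1 (pre-rhotic lowering): no segment meets the environment; /dohopouteg/ is unchanged.
Rule 2 (intervocalic h-deletion): /h/ occurs between vowels /o/ and /o/, so it deletes. /dohopouteg/ → doopouteg.
Rule 3 (intervocalic voicing): /p/ is a voiceless stop between vowels /o/ and /o/, so it voices to [b]. /t/ is a voiceless stop between vowels /u/ and /e/, so it voices to [d]. /doopouteg/ → dooboudeg.
Rule 4 (intervocalic spirantization): /b/ is a stop between vowels /o/ and /o/, so it spirantizes to the fricative [v]. /d/ is a stop between vowels /u/ and /e/, so it spirantizes to the fricative [z]. /dooboudeg/ → doovouzeg.
Rule 5 (final devoicing): /g/ is a voiced stop in word-final position, so it devoices to [k]. /doovouzeg/ → doovouzek.

doovouzek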